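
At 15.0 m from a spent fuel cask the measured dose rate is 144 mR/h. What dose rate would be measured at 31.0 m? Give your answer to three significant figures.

33.7 mR/h

By the inverse-square law, scaling from 15.0 m to 31.0 m:
(15.0/31.0)² = 0.2341, so 144 × 0.2341 = 33.71 mR/h.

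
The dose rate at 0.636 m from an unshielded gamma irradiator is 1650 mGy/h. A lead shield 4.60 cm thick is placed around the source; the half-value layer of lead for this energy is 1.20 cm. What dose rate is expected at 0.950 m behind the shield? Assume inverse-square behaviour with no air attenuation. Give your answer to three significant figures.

Distance alone: (0.636/0.950)² = 0.4482, so 1650 × 0.4482 = 739.5 mGy/h.
Shield: 4.60/1.20 = 3.833 half-value layers → attenuation 2^(−3.833) = 0.07017.
Combined: 739.5 × 0.07017 = 51.89 mGy/h.

51.9 mGy/h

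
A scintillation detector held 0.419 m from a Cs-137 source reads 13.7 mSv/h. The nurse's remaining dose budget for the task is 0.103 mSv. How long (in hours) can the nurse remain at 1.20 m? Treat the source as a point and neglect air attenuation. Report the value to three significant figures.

Intensity scales as (d₁/d₂)², so rate at 1.20 m:
(0.419/1.20)² = 0.1219, so 13.7 × 0.1219 = 1.670 mSv/h.
Stay time = 0.103 mSv ÷ 1.670 mSv/h = 0.06168 h.

0.0617 h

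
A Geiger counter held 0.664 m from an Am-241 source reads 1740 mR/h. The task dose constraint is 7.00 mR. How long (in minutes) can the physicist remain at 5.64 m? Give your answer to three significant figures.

17.4 min

Using I₁d₁² = I₂d₂², rate at 5.64 m:
1740 × (0.664/5.64)² = 1740 × 0.01386 = 24.12 mR/h.
Stay time = 7.00 mR ÷ 24.12 mR/h = 0.2902 h = 17.41 min.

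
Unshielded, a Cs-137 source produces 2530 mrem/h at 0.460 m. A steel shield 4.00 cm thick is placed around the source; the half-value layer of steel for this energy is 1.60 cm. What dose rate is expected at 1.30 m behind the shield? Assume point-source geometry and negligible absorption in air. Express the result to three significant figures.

56.0 mrem/h

Distance alone: 2530 × (0.460/1.30)² = 2530 × 0.1252 = 316.8 mrem/h.
Shield: 4.00/1.60 = 2.500 half-value layers → attenuation 2^(−2.500) = 0.1768.
Combined: 316.8 × 0.1768 = 56.01 mrem/h.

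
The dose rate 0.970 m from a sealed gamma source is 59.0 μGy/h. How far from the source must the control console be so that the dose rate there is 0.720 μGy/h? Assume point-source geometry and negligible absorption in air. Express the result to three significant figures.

8.78 m

Since intensity falls as 1/r², d₂ = d₁·√(I₁/I₂).
I₁/I₂ = 59.0/0.720 = 81.94, so d₂ = 0.970 × √81.94 = 8.781 m.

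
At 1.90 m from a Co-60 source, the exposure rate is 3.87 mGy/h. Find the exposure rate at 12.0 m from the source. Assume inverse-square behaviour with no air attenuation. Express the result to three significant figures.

Intensity scales as (d₁/d₂)², so the rate at 12.0 m is
3.87 × (1.90/12.0)² = 3.87 × 0.02507 = 0.09702 mGy/h.

0.0970 mGy/h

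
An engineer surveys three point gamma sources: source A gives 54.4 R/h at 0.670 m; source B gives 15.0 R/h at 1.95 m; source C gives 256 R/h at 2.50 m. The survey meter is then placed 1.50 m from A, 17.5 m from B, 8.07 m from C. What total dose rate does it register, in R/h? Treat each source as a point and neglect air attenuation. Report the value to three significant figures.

35.6 R/h

Each source contributes Iᵢ·(dᵢ/rᵢ)²; contributions add.
A: 54.4 × (0.670/1.50)² = 10.85 R/h
B: 15.0 × (1.95/17.5)² = 0.1862 R/h
C: 256 × (2.50/8.07)² = 24.57 R/h
Total = 10.85 + 0.1862 + 24.57 = 35.61 R/h.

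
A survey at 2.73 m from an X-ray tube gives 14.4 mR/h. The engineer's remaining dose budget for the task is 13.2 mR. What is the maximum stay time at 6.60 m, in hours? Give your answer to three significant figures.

5.36 h

Intensity scales as (d₁/d₂)², so rate at 6.60 m:
(2.73/6.60)² = 0.1711, so 14.4 × 0.1711 = 2.464 mR/h.
Stay time = 13.2 mR ÷ 2.464 mR/h = 5.357 h.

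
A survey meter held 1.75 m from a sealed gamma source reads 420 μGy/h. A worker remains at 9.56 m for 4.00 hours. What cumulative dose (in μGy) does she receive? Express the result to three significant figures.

56.3 μGy

Since intensity falls as 1/r², rate at 9.56 m:
(1.75/9.56)² = 0.03351, so 420 × 0.03351 = 14.07 μGy/h.
Dose = rate × time = 14.07 μGy/h × 4.000 h = 56.28 μGy.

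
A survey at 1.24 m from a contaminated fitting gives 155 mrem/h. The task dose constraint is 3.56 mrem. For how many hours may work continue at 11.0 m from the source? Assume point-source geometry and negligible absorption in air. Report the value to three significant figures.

1.81 h

By the inverse-square law, rate at 11.0 m:
155 × (1.24/11.0)² = 155 × 0.01271 = 1.970 mrem/h.
Stay time = 3.56 mrem ÷ 1.970 mrem/h = 1.807 h.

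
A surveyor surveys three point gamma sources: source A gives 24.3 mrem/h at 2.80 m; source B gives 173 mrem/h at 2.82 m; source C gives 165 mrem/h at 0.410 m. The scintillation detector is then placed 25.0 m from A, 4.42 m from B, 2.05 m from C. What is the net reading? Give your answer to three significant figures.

By superposition, sum each source's inverse-square contribution:
A: 24.3 × (2.80/25.0)² = 0.3048 mrem/h
B: 173 × (2.82/4.42)² = 70.42 mrem/h
C: 165 × (0.410/2.05)² = 6.600 mrem/h
Total = 0.3048 + 70.42 + 6.600 = 77.32 mrem/h.

77.3 mrem/h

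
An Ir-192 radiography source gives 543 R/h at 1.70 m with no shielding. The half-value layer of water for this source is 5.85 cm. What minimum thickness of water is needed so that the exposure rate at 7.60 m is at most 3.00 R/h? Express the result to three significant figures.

18.6 cm

At 7.60 m, distance alone gives 543 × (1.70/7.60)² = 543 × 0.05003 = 27.17 R/h.
Further attenuation needed: 27.17/3.00 = 9.057.
n = log₂(9.057) = 3.179 half-value layers.
Thickness = 3.179 × 5.85 cm = 18.60 cm.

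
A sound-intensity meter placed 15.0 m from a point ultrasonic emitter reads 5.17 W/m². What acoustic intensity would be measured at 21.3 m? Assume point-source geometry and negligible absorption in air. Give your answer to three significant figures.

2.56 W/m²

Using I₁d₁² = I₂d₂², scaling from 15.0 m to 21.3 m:
5.17 × (15.0/21.3)² = 5.17 × 0.4959 = 2.564 W/m².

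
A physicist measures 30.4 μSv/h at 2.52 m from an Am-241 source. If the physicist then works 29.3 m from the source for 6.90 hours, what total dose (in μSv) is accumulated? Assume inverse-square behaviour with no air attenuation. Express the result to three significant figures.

By the inverse-square law, rate at 29.3 m:
(2.52/29.3)² = 0.007397, so 30.4 × 0.007397 = 0.2249 μSv/h.
Dose = rate × time = 0.2249 μSv/h × 6.900 h = 1.552 μSv.

1.55 μSv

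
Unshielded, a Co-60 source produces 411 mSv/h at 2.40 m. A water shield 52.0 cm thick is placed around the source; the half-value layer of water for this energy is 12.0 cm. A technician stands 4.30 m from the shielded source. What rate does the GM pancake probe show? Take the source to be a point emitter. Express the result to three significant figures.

Distance alone: (2.40/4.30)² = 0.3115, so 411 × 0.3115 = 128.0 mSv/h.
Shield: 52.0/12.0 = 4.333 half-value layers → attenuation 2^(−4.333) = 0.04962.
Combined: 128.0 × 0.04962 = 6.351 mSv/h.

6.35 mSv/h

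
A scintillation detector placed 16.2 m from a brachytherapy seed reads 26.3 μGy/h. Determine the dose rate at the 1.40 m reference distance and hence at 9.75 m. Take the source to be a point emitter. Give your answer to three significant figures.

Since intensity falls as 1/r²,
At 1.40 m: 26.3 × (16.2/1.40)² = 26.3 × 133.9 = 3522 μGy/h
At 9.75 m: (1.40/9.75)² = 0.02062, so 3522 × 0.02062 = 72.62 μGy/h.

3520 μGy/h; 72.6 μGy/h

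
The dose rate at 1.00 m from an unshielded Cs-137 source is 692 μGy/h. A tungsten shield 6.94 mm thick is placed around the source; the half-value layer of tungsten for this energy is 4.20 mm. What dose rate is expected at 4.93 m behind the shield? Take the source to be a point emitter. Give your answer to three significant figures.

Distance alone: (1.00/4.93)² = 0.04114, so 692 × 0.04114 = 28.47 μGy/h.
Shield: 6.94/4.20 = 1.652 half-value layers → attenuation 2^(−1.652) = 0.3182.
Combined: 28.47 × 0.3182 = 9.059 μGy/h.

9.06 μGy/h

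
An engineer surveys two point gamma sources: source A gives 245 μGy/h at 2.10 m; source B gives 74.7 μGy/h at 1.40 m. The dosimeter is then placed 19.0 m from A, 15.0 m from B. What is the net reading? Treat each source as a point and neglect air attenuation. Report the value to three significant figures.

Each source contributes Iᵢ·(dᵢ/rᵢ)²; contributions add.
A: 245 × (2.10/19.0)² = 2.993 μGy/h
B: 74.7 × (1.40/15.0)² = 0.6507 μGy/h
Total = 2.993 + 0.6507 = 3.644 μGy/h.

3.64 μGy/h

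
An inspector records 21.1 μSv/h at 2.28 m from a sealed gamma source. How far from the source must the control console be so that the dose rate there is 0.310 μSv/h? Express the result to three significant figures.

Using I₁d₁² = I₂d₂², d₂ = d₁·√(I₁/I₂).
I₁/I₂ = 21.1/0.310 = 68.06, so d₂ = 2.28 × √68.06 = 18.81 m.

18.8 m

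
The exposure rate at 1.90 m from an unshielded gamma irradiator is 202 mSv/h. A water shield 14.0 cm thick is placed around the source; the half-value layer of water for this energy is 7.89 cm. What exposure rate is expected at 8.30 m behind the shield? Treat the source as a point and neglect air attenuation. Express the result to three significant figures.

Distance alone: (1.90/8.30)² = 0.05240, so 202 × 0.05240 = 10.58 mSv/h.
Shield: 14.0/7.89 = 1.774 half-value layers → attenuation 2^(−1.774) = 0.2924.
Combined: 10.58 × 0.2924 = 3.094 mSv/h.

3.09 mSv/h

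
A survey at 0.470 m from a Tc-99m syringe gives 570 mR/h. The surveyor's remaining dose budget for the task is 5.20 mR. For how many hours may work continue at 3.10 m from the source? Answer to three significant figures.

Using I₁d₁² = I₂d₂², rate at 3.10 m:
(0.470/3.10)² = 0.02299, so 570 × 0.02299 = 13.10 mR/h.
Stay time = 5.20 mR ÷ 13.10 mR/h = 0.3969 h.

0.397 h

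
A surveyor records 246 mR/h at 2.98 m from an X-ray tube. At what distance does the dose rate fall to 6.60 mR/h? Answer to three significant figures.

18.2 m

Since intensity falls as 1/r², d₂ = d₁·√(I₁/I₂).
I₁/I₂ = 246/6.60 = 37.27, so d₂ = 2.98 × √37.27 = 18.19 m.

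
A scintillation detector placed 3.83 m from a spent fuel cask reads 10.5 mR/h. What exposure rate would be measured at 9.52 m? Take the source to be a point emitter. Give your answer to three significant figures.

By the inverse-square law, scaling from 3.83 m to 9.52 m:
10.5 × (3.83/9.52)² = 10.5 × 0.1619 = 1.700 mR/h.

1.70 mR/h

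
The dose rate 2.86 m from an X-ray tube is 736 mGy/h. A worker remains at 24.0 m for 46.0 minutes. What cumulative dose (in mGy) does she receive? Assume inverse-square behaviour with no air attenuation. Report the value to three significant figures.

8.01 mGy

By the inverse-square law, rate at 24.0 m:
736 × (2.86/24.0)² = 736 × 0.01420 = 10.45 mGy/h.
Dose = rate × time = 10.45 mGy/h × 0.7667 h = 8.012 mGy.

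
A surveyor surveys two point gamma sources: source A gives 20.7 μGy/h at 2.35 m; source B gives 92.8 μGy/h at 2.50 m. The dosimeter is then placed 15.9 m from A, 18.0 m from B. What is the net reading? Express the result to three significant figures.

2.24 μGy/h

By superposition, sum each source's inverse-square contribution:
A: 20.7 × (2.35/15.9)² = 0.4522 μGy/h
B: 92.8 × (2.50/18.0)² = 1.790 μGy/h
Total = 0.4522 + 1.790 = 2.242 μGy/h.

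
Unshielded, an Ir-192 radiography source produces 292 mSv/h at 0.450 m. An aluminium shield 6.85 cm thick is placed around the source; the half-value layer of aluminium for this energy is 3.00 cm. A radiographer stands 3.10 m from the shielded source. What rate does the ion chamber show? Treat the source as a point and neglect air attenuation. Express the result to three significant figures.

Distance alone: (0.450/3.10)² = 0.02107, so 292 × 0.02107 = 6.152 mSv/h.
Shield: 6.85/3.00 = 2.283 half-value layers → attenuation 2^(−2.283) = 0.2055.
Combined: 6.152 × 0.2055 = 1.264 mSv/h.

1.26 mSv/h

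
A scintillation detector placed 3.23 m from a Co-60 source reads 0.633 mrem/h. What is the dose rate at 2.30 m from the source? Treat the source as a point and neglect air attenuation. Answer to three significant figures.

1.25 mrem/h

By the inverse-square law, scaling from 3.23 m to 2.30 m:
0.633 × (3.23/2.30)² = 0.633 × 1.972 = 1.248 mrem/h.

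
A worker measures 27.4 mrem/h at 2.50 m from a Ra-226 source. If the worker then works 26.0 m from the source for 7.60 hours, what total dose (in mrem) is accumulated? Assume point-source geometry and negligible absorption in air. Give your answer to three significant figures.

1.93 mrem

By the inverse-square law, rate at 26.0 m:
(2.50/26.0)² = 0.009246, so 27.4 × 0.009246 = 0.2533 mrem/h.
Dose = rate × time = 0.2533 mrem/h × 7.600 h = 1.925 mrem.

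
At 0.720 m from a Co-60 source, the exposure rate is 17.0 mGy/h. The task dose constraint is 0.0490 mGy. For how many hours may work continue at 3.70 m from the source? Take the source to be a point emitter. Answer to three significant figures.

Intensity scales as (d₁/d₂)², so rate at 3.70 m:
17.0 × (0.720/3.70)² = 17.0 × 0.03787 = 0.6438 mGy/h.
Stay time = 0.0490 mGy ÷ 0.6438 mGy/h = 0.07611 h.

0.0761 h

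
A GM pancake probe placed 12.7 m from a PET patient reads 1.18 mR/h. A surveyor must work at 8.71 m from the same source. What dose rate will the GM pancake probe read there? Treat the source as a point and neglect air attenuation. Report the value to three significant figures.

Applying the 1/r² law, scaling from 12.7 m to 8.71 m:
1.18 × (12.7/8.71)² = 1.18 × 2.126 = 2.509 mR/h.

2.51 mR/h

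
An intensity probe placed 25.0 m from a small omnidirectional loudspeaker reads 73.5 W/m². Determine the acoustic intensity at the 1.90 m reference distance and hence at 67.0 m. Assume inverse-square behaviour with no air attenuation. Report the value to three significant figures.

12700 W/m²; 10.2 W/m²

Since intensity falls as 1/r²,
At 1.90 m: 73.5 × (25.0/1.90)² = 73.5 × 173.1 = 12720 W/m²
At 67.0 m: 12720 × (1.90/67.0)² = 12720 × 0.0008042 = 10.23 W/m².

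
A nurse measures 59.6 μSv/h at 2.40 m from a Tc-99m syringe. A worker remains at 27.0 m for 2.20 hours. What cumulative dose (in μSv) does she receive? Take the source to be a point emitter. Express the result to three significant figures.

1.04 μSv

Applying the 1/r² law, rate at 27.0 m:
(2.40/27.0)² = 0.007901, so 59.6 × 0.007901 = 0.4709 μSv/h.
Dose = rate × time = 0.4709 μSv/h × 2.200 h = 1.036 μSv.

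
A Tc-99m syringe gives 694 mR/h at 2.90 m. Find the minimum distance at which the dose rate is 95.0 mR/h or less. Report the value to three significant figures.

Applying the 1/r² law, d₂ = d₁·√(I₁/I₂).
I₁/I₂ = 694/95.0 = 7.305, so d₂ = 2.90 × √7.305 = 7.838 m.

7.84 m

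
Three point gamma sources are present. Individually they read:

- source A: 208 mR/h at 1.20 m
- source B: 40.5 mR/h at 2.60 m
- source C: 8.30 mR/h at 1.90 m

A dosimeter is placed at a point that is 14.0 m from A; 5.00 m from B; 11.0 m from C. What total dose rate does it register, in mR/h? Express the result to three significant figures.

12.7 mR/h

By superposition, sum each source's inverse-square contribution:
A: 208 × (1.20/14.0)² = 1.528 mR/h
B: 40.5 × (2.60/5.00)² = 10.95 mR/h
C: 8.30 × (1.90/11.0)² = 0.2476 mR/h
Total = 1.528 + 10.95 + 0.2476 = 12.73 mR/h.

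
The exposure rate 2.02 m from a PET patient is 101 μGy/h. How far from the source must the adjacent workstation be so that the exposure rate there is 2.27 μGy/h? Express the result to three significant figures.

13.5 m

By the inverse-square law, d₂ = d₁·√(I₁/I₂).
I₁/I₂ = 101/2.27 = 44.49, so d₂ = 2.02 × √44.49 = 13.47 m.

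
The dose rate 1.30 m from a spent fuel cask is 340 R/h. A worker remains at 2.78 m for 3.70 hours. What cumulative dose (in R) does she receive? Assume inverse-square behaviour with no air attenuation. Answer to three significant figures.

Using I₁d₁² = I₂d₂², rate at 2.78 m:
(1.30/2.78)² = 0.2187, so 340 × 0.2187 = 74.36 R/h.
Dose = rate × time = 74.36 R/h × 3.700 h = 275.1 R.

275 R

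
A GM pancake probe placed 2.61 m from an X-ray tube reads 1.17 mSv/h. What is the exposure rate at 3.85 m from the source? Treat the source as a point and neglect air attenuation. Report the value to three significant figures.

Since intensity falls as 1/r², scaling from 2.61 m to 3.85 m:
(2.61/3.85)² = 0.4596, so 1.17 × 0.4596 = 0.5377 mSv/h.

0.538 mSv/h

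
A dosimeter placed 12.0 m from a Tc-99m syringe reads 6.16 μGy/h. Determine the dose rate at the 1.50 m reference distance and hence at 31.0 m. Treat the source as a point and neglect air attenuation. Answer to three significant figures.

Intensity scales as (d₁/d₂)², so
At 1.50 m: (12.0/1.50)² = 64.00, so 6.16 × 64.00 = 394.2 μGy/h
At 31.0 m: 394.2 × (1.50/31.0)² = 394.2 × 0.002341 = 0.9228 μGy/h.

394 μGy/h; 0.923 μGy/h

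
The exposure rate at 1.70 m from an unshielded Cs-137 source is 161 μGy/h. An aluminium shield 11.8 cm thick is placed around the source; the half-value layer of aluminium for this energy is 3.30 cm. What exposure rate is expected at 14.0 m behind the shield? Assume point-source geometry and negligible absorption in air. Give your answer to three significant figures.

0.199 μGy/h

Distance alone: 161 × (1.70/14.0)² = 161 × 0.01474 = 2.373 μGy/h.
Shield: 11.8/3.30 = 3.576 half-value layers → attenuation 2^(−3.576) = 0.08385.
Combined: 2.373 × 0.08385 = 0.1990 μGy/h.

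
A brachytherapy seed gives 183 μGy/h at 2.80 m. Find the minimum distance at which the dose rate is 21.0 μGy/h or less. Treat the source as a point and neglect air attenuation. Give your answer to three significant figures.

8.27 m

Using I₁d₁² = I₂d₂², d₂ = d₁·√(I₁/I₂).
I₁/I₂ = 183/21.0 = 8.714, so d₂ = 2.80 × √8.714 = 8.265 m.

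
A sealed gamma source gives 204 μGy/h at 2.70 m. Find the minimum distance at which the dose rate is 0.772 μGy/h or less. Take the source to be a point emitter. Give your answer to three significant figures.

By the inverse-square law, d₂ = d₁·√(I₁/I₂).
I₁/I₂ = 204/0.772 = 264.2, so d₂ = 2.70 × √264.2 = 43.89 m.

43.9 m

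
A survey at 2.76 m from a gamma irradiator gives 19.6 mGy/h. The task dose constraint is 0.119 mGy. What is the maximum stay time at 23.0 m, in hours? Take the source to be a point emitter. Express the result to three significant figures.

0.422 h

By the inverse-square law, rate at 23.0 m:
(2.76/23.0)² = 0.01440, so 19.6 × 0.01440 = 0.2822 mGy/h.
Stay time = 0.119 mGy ÷ 0.2822 mGy/h = 0.4217 h.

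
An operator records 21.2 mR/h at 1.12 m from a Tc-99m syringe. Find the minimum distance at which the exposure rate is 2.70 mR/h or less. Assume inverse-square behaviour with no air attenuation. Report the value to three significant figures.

Intensity scales as (d₁/d₂)², so d₂ = d₁·√(I₁/I₂).
I₁/I₂ = 21.2/2.70 = 7.852, so d₂ = 1.12 × √7.852 = 3.138 m.

3.14 m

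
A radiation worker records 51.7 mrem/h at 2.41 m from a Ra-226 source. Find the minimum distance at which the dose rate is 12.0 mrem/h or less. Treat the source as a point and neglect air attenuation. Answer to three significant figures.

5.00 m

Since intensity falls as 1/r², d₂ = d₁·√(I₁/I₂).
I₁/I₂ = 51.7/12.0 = 4.308, so d₂ = 2.41 × √4.308 = 5.002 m.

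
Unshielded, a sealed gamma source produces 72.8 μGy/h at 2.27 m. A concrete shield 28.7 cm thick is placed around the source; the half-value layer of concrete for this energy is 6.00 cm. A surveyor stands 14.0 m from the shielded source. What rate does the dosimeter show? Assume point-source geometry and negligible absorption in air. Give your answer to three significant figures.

0.0695 μGy/h

Distance alone: (2.27/14.0)² = 0.02629, so 72.8 × 0.02629 = 1.914 μGy/h.
Shield: 28.7/6.00 = 4.783 half-value layers → attenuation 2^(−4.783) = 0.03632.
Combined: 1.914 × 0.03632 = 0.06952 μGy/h.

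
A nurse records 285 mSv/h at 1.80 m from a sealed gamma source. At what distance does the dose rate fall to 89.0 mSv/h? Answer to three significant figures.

Since intensity falls as 1/r², d₂ = d₁·√(I₁/I₂).
I₁/I₂ = 285/89.0 = 3.202, so d₂ = 1.80 × √3.202 = 3.221 m.

3.22 m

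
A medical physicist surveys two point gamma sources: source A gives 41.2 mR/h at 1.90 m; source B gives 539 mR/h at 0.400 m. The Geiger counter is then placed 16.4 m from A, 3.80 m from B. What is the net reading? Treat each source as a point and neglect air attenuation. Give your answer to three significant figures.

6.53 mR/h

By superposition, sum each source's inverse-square contribution:
A: 41.2 × (1.90/16.4)² = 0.5530 mR/h
B: 539 × (0.400/3.80)² = 5.972 mR/h
Total = 0.5530 + 5.972 = 6.525 mR/h.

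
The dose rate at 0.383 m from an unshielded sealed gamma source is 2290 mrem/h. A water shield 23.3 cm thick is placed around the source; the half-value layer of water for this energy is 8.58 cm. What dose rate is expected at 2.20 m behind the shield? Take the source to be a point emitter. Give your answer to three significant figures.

10.6 mrem/h

Distance alone: (0.383/2.20)² = 0.03031, so 2290 × 0.03031 = 69.41 mrem/h.
Shield: 23.3/8.58 = 2.716 half-value layers → attenuation 2^(−2.716) = 0.1522.
Combined: 69.41 × 0.1522 = 10.56 mrem/h.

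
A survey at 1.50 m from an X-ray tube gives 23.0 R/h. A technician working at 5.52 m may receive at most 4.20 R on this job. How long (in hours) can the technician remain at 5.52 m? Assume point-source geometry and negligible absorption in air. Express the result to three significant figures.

Intensity scales as (d₁/d₂)², so rate at 5.52 m:
23.0 × (1.50/5.52)² = 23.0 × 0.07384 = 1.698 R/h.
Stay time = 4.20 R ÷ 1.698 R/h = 2.473 h.

2.47 h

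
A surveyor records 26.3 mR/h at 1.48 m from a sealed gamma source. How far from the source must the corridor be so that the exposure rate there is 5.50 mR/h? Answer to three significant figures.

3.24 m

Intensity scales as (d₁/d₂)², so d₂ = d₁·√(I₁/I₂).
I₁/I₂ = 26.3/5.50 = 4.782, so d₂ = 1.48 × √4.782 = 3.236 m.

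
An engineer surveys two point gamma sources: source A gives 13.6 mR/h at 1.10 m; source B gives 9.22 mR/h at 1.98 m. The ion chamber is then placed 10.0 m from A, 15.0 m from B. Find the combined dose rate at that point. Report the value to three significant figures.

Each source contributes Iᵢ·(dᵢ/rᵢ)²; contributions add.
A: 13.6 × (1.10/10.0)² = 0.1646 mR/h
B: 9.22 × (1.98/15.0)² = 0.1606 mR/h
Total = 0.1646 + 0.1606 = 0.3252 mR/h.

0.325 mR/h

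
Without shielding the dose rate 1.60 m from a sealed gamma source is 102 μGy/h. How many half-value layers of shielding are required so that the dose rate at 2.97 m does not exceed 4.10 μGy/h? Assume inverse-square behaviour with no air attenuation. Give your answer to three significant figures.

2.85 half-value layers

At 2.97 m, distance alone gives (1.60/2.97)² = 0.2902, so 102 × 0.2902 = 29.60 μGy/h.
Further attenuation needed: 29.60/4.10 = 7.220.
n = log₂(7.220) = 2.852 half-value layers.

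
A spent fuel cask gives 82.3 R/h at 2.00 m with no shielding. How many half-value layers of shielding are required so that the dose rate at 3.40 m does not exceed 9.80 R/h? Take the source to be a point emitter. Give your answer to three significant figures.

1.54 half-value layers

At 3.40 m, distance alone gives 82.3 × (2.00/3.40)² = 82.3 × 0.3460 = 28.48 R/h.
Further attenuation needed: 28.48/9.80 = 2.906.
n = log₂(2.906) = 1.539 half-value layers.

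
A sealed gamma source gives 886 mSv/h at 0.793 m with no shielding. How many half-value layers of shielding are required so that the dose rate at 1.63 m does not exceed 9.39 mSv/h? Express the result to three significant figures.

4.48 half-value layers

At 1.63 m, distance alone gives 886 × (0.793/1.63)² = 886 × 0.2367 = 209.7 mSv/h.
Further attenuation needed: 209.7/9.39 = 22.33.
n = log₂(22.33) = 4.481 half-value layers.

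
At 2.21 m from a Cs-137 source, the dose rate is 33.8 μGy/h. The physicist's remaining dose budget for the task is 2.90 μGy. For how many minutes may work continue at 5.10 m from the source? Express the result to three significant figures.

Applying the 1/r² law, rate at 5.10 m:
33.8 × (2.21/5.10)² = 33.8 × 0.1878 = 6.348 μGy/h.
Stay time = 2.90 μGy ÷ 6.348 μGy/h = 0.4568 h = 27.41 min.

27.4 min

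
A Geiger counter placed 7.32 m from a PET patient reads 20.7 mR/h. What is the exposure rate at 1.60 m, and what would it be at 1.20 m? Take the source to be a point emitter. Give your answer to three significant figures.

433 mR/h; 770 mR/h

By the inverse-square law,
At 1.60 m: 20.7 × (7.32/1.60)² = 20.7 × 20.93 = 433.3 mR/h
At 1.20 m: 433.3 × (1.60/1.20)² = 433.3 × 1.778 = 770.4 mR/h.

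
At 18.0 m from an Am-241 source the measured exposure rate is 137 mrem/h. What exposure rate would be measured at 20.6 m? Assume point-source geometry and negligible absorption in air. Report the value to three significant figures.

105 mrem/h

Intensity scales as (d₁/d₂)², so scaling from 18.0 m to 20.6 m:
(18.0/20.6)² = 0.7635, so 137 × 0.7635 = 104.6 mrem/h.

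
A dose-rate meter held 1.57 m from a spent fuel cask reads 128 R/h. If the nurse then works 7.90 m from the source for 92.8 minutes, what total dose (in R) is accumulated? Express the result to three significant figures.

7.82 R

Since intensity falls as 1/r², rate at 7.90 m:
128 × (1.57/7.90)² = 128 × 0.03950 = 5.056 R/h.
Dose = rate × time = 5.056 R/h × 1.547 h = 7.822 R.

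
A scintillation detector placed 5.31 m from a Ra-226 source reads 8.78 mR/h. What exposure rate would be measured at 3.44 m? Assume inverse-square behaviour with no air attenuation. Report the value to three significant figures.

20.9 mR/h

Applying the 1/r² law, scaling from 5.31 m to 3.44 m:
8.78 × (5.31/3.44)² = 8.78 × 2.383 = 20.92 mR/h.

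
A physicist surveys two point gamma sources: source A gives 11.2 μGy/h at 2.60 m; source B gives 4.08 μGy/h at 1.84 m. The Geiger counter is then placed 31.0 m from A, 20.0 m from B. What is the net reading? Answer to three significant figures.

0.113 μGy/h

By superposition, sum each source's inverse-square contribution:
A: 11.2 × (2.60/31.0)² = 0.07878 μGy/h
B: 4.08 × (1.84/20.0)² = 0.03453 μGy/h
Total = 0.07878 + 0.03453 = 0.1133 μGy/h.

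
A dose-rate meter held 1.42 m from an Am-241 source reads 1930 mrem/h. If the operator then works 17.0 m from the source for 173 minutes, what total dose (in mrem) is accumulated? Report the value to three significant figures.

By the inverse-square law, rate at 17.0 m:
1930 × (1.42/17.0)² = 1930 × 0.006977 = 13.47 mrem/h.
Dose = rate × time = 13.47 mrem/h × 2.883 h = 38.83 mrem.

38.8 mrem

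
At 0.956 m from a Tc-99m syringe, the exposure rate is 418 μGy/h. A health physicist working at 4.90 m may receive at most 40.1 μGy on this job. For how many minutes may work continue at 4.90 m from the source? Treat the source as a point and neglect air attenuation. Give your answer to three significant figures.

151 min

By the inverse-square law, rate at 4.90 m:
418 × (0.956/4.90)² = 418 × 0.03806 = 15.91 μGy/h.
Stay time = 40.1 μGy ÷ 15.91 μGy/h = 2.520 h = 151.2 min.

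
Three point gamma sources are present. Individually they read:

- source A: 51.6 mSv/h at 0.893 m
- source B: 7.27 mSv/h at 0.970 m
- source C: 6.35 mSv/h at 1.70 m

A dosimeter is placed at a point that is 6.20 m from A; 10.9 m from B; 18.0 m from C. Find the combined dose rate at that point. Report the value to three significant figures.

1.18 mSv/h

By superposition, sum each source's inverse-square contribution:
A: 51.6 × (0.893/6.20)² = 1.070 mSv/h
B: 7.27 × (0.970/10.9)² = 0.05757 mSv/h
C: 6.35 × (1.70/18.0)² = 0.05664 mSv/h
Total = 1.070 + 0.05757 + 0.05664 = 1.184 mSv/h.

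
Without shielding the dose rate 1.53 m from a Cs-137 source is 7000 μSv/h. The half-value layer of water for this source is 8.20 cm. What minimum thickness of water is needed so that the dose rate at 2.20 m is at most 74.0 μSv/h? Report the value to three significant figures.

At 2.20 m, distance alone gives 7000 × (1.53/2.20)² = 7000 × 0.4837 = 3386 μSv/h.
Further attenuation needed: 3386/74.0 = 45.76.
n = log₂(45.76) = 5.516 half-value layers.
Thickness = 5.516 × 8.20 cm = 45.23 cm.

45.2 cm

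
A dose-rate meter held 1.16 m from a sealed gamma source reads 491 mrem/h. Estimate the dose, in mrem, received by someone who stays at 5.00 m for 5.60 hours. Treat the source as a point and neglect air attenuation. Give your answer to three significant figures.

148 mrem

By the inverse-square law, rate at 5.00 m:
491 × (1.16/5.00)² = 491 × 0.05382 = 26.43 mrem/h.
Dose = rate × time = 26.43 mrem/h × 5.600 h = 148.0 mrem.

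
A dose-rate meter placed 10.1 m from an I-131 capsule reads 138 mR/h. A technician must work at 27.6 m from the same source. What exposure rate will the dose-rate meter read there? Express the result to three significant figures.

Using I₁d₁² = I₂d₂², scaling from 10.1 m to 27.6 m:
138 × (10.1/27.6)² = 138 × 0.1339 = 18.48 mR/h.

18.5 mR/h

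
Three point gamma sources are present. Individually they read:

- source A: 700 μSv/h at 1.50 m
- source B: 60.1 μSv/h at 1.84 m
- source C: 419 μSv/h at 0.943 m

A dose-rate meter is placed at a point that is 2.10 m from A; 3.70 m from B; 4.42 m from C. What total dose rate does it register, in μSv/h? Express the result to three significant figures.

Each source contributes Iᵢ·(dᵢ/rᵢ)²; contributions add.
A: 700 × (1.50/2.10)² = 357.1 μSv/h
B: 60.1 × (1.84/3.70)² = 14.86 μSv/h
C: 419 × (0.943/4.42)² = 19.07 μSv/h
Total = 357.1 + 14.86 + 19.07 = 391.0 μSv/h.

391 μSv/h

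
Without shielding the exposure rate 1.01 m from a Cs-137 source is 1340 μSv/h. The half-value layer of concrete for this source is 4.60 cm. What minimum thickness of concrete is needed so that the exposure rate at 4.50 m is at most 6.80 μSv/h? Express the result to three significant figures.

15.2 cm

At 4.50 m, distance alone gives 1340 × (1.01/4.50)² = 1340 × 0.05038 = 67.51 μSv/h.
Further attenuation needed: 67.51/6.80 = 9.928.
n = log₂(9.928) = 3.312 half-value layers.
Thickness = 3.312 × 4.60 cm = 15.24 cm.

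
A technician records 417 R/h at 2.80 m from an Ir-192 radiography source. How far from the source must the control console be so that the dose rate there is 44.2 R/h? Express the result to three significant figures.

Applying the 1/r² law, d₂ = d₁·√(I₁/I₂).
I₁/I₂ = 417/44.2 = 9.434, so d₂ = 2.80 × √9.434 = 8.600 m.

8.60 m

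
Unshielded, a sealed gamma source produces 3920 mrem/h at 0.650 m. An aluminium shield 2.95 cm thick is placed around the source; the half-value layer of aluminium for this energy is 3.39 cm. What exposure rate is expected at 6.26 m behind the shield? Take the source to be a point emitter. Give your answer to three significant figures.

Distance alone: 3920 × (0.650/6.26)² = 3920 × 0.01078 = 42.26 mrem/h.
Shield: 2.95/3.39 = 0.8702 half-value layers → attenuation 2^(−0.8702) = 0.5471.
Combined: 42.26 × 0.5471 = 23.12 mrem/h.

23.1 mrem/h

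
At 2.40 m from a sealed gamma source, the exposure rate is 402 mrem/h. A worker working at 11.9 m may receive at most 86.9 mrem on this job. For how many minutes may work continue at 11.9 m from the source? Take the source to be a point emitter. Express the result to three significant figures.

Intensity scales as (d₁/d₂)², so rate at 11.9 m:
402 × (2.40/11.9)² = 402 × 0.04068 = 16.35 mrem/h.
Stay time = 86.9 mrem ÷ 16.35 mrem/h = 5.315 h = 318.9 min.

319 min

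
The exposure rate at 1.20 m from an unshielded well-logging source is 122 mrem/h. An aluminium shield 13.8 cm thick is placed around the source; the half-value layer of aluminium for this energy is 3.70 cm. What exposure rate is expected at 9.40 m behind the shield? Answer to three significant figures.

Distance alone: 122 × (1.20/9.40)² = 122 × 0.01630 = 1.989 mrem/h.
Shield: 13.8/3.70 = 3.730 half-value layers → attenuation 2^(−3.730) = 0.07536.
Combined: 1.989 × 0.07536 = 0.1499 mrem/h.

0.150 mrem/h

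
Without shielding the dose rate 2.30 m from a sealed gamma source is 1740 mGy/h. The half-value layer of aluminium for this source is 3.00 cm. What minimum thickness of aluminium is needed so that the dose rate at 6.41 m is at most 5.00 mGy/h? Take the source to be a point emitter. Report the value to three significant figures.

16.5 cm

At 6.41 m, distance alone gives 1740 × (2.30/6.41)² = 1740 × 0.1287 = 223.9 mGy/h.
Further attenuation needed: 223.9/5.00 = 44.78.
n = log₂(44.78) = 5.485 half-value layers.
Thickness = 5.485 × 3.00 cm = 16.46 cm.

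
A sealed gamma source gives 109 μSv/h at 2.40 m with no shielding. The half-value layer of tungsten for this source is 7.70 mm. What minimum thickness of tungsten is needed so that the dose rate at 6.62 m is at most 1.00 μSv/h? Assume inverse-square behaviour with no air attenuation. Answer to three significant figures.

29.6 mm

At 6.62 m, distance alone gives 109 × (2.40/6.62)² = 109 × 0.1314 = 14.32 μSv/h.
Further attenuation needed: 14.32/1.00 = 14.32.
n = log₂(14.32) = 3.840 half-value layers.
Thickness = 3.840 × 7.70 mm = 29.57 mm.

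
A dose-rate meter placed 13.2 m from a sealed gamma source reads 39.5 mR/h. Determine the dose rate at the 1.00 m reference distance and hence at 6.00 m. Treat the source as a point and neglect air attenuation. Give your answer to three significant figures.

6880 mR/h; 191 mR/h

Applying the 1/r² law,
At 1.00 m: 39.5 × (13.2/1.00)² = 39.5 × 174.2 = 6881 mR/h
At 6.00 m: (1.00/6.00)² = 0.02778, so 6881 × 0.02778 = 191.2 mR/h.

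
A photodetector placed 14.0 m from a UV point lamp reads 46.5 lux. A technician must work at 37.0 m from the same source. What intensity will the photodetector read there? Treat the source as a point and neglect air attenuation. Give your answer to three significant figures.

6.66 lux

By the inverse-square law, scaling from 14.0 m to 37.0 m:
(14.0/37.0)² = 0.1432, so 46.5 × 0.1432 = 6.659 lux.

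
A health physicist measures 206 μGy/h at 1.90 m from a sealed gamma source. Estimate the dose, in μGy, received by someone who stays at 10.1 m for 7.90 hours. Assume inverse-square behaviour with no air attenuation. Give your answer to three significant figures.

57.6 μGy

Applying the 1/r² law, rate at 10.1 m:
206 × (1.90/10.1)² = 206 × 0.03539 = 7.290 μGy/h.
Dose = rate × time = 7.290 μGy/h × 7.900 h = 57.59 μGy.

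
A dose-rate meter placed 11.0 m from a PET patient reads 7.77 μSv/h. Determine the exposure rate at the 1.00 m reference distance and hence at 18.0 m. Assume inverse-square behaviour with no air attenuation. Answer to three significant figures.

By the inverse-square law,
At 1.00 m: (11.0/1.00)² = 121.0, so 7.77 × 121.0 = 940.2 μSv/h
At 18.0 m: (1.00/18.0)² = 0.003086, so 940.2 × 0.003086 = 2.901 μSv/h.

940 μSv/h; 2.90 μSv/h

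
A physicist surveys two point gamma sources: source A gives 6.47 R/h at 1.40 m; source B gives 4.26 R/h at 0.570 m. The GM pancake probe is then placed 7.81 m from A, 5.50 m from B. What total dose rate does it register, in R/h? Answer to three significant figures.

Each source contributes Iᵢ·(dᵢ/rᵢ)²; contributions add.
A: 6.47 × (1.40/7.81)² = 0.2079 R/h
B: 4.26 × (0.570/5.50)² = 0.04575 R/h
Total = 0.2079 + 0.04575 = 0.2536 R/h.

0.254 R/h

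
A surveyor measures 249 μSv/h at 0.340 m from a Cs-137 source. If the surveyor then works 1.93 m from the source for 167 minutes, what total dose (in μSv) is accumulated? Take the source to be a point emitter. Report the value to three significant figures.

21.5 μSv

Since intensity falls as 1/r², rate at 1.93 m:
249 × (0.340/1.93)² = 249 × 0.03103 = 7.726 μSv/h.
Dose = rate × time = 7.726 μSv/h × 2.783 h = 21.50 μSv.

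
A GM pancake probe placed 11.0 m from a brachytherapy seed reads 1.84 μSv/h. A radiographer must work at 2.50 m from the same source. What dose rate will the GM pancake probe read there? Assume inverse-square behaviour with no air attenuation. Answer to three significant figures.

Applying the 1/r² law, scaling from 11.0 m to 2.50 m:
(11.0/2.50)² = 19.36, so 1.84 × 19.36 = 35.62 μSv/h.

35.6 μSv/h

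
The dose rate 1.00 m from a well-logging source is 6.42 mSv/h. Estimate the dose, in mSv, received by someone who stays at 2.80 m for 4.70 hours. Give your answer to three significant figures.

By the inverse-square law, rate at 2.80 m:
6.42 × (1.00/2.80)² = 6.42 × 0.1276 = 0.8192 mSv/h.
Dose = rate × time = 0.8192 mSv/h × 4.700 h = 3.850 mSv.

3.85 mSv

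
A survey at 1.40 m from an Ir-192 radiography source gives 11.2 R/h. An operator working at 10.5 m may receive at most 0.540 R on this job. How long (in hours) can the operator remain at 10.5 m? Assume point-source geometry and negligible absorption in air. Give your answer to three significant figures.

Applying the 1/r² law, rate at 10.5 m:
11.2 × (1.40/10.5)² = 11.2 × 0.01778 = 0.1991 R/h.
Stay time = 0.540 R ÷ 0.1991 R/h = 2.712 h.

2.71 h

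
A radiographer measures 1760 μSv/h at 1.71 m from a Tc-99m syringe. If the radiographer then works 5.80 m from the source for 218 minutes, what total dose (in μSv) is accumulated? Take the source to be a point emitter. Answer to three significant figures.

556 μSv

By the inverse-square law, rate at 5.80 m:
1760 × (1.71/5.80)² = 1760 × 0.08692 = 153.0 μSv/h.
Dose = rate × time = 153.0 μSv/h × 3.633 h = 555.8 μSv.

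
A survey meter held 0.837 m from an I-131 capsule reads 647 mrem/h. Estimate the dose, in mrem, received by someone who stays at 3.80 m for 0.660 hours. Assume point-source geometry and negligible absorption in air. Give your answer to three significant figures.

20.7 mrem

Applying the 1/r² law, rate at 3.80 m:
647 × (0.837/3.80)² = 647 × 0.04852 = 31.39 mrem/h.
Dose = rate × time = 31.39 mrem/h × 0.6600 h = 20.72 mrem.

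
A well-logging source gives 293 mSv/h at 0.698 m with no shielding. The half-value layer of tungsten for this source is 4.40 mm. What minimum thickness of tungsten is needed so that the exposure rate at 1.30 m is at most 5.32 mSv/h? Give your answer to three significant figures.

At 1.30 m, distance alone gives 293 × (0.698/1.30)² = 293 × 0.2883 = 84.47 mSv/h.
Further attenuation needed: 84.47/5.32 = 15.88.
n = log₂(15.88) = 3.989 half-value layers.
Thickness = 3.989 × 4.40 mm = 17.55 mm.

17.6 mm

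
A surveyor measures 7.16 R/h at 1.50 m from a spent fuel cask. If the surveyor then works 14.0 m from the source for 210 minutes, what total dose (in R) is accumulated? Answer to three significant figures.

Since intensity falls as 1/r², rate at 14.0 m:
7.16 × (1.50/14.0)² = 7.16 × 0.01148 = 0.08220 R/h.
Dose = rate × time = 0.08220 R/h × 3.500 h = 0.2877 R.

0.288 R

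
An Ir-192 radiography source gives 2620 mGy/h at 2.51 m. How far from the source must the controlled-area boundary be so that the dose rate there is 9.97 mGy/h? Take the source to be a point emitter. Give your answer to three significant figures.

Intensity scales as (d₁/d₂)², so d₂ = d₁·√(I₁/I₂).
I₁/I₂ = 2620/9.97 = 262.8, so d₂ = 2.51 × √262.8 = 40.69 m.

40.7 m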